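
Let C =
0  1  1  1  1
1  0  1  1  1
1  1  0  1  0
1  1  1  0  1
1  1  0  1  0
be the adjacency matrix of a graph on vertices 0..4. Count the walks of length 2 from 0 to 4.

2

The number of length-2 walks from vertex 0 to vertex 4 is entry (0,4) of C², where C is the adjacency matrix.
C² = [[4, 3, 2, 3, 2], [3, 4, 2, 3, 2], [2, 2, 3, 2, 3], [3, 3, 2, 4, 2], [2, 2, 3, 2, 3]]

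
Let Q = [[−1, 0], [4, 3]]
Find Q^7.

[[−1, 0], [2188, 2187]]

tr Q = 2 and det Q = −3, so the characteristic polynomial is λ² − (2)λ + (−3) with roots −1 and 3.
Eigenvectors give P = [[−1, 0], [1, 1]] with P⁻¹ = [[−1, 0], [1, 1]], and Q = P·diag(−1, 3)·P⁻¹.
Then Q^7 = P·diag(−1, 2187)·P⁻¹ = [[1, 0], [−1, 2187]] · [[−1, 0], [1, 1]] = [[−1, 0], [2188, 2187]].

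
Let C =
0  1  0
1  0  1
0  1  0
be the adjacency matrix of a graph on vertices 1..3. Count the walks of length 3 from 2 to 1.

2

The number of length-3 walks from vertex 2 to vertex 1 is entry (2,1) of C³, where C is the adjacency matrix.
C² = [[1, 0, 1], [0, 2, 0], [1, 0, 1]]
C³ = [[0, 2, 0], [2, 0, 2], [0, 2, 0]]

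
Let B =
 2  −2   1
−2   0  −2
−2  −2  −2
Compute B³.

[[16, −20, 10], [−20, −4, −20], [−20, −20, −24]]

B² = [[6, −6, 4], [0, 8, 2], [4, 8, 6]]
B³ = [[16, −20, 10], [−20, −4, −20], [−20, −20, −24]]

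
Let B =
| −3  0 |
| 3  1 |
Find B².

[[9, 0], [−6, 1]]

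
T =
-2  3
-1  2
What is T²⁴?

T² = I (check: tr T = 0 and det T = -1), so T²⁴ = I since 24 is even.

[[1, 0], [0, 1]]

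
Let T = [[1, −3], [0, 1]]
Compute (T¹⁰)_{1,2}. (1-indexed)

T = I + N where N = [[0, −3], [0, 0]] is strictly upper-triangular, so N² = 0.
(I + N)¹⁰ = I + 10·N = [[1, −30], [0, 1]].

−30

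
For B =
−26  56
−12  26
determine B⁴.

[[16, 0], [0, 16]]

tr B = 0 and det B = −4, so the characteristic polynomial is λ² − (0)λ + (−4) with roots 2 and −2.
Eigenvectors give P = [[2, 7], [1, 3]] with P⁻¹ = [[−3, 7], [1, −2]], and B = P·diag(2, −2)·P⁻¹.
Then B⁴ = P·diag(16, 16)·P⁻¹ = [[32, 112], [16, 48]] · [[−3, 7], [1, −2]] = [[16, 0], [0, 16]].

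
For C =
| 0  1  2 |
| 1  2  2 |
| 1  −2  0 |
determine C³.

C² = [[3, −2, 2], [4, 1, 6], [−2, −3, −2]]
C³ = [[0, −5, 2], [7, −6, 10], [−5, −4, −10]]

[[0, −5, 2], [7, −6, 10], [−5, −4, −10]]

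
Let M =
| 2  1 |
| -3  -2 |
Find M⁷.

[[2, 1], [-3, -2]]

M² = I (check: tr M = 0 and det M = -1), so M⁷ = M since 7 is odd.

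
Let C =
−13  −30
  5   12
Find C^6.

tr C = −1 and det C = −6, so the characteristic polynomial is λ² − (−1)λ + (−6) with roots −3 and 2.
Eigenvectors give P = [[3, −2], [−1, 1]] with P⁻¹ = [[1, 2], [1, 3]], and C = P·diag(−3, 2)·P⁻¹.
Then C^6 = P·diag(729, 64)·P⁻¹ = [[2187, −128], [−729, 64]] · [[1, 2], [1, 3]] = [[2059, 3990], [−665, −1266]].

[[2059, 3990], [−665, −1266]]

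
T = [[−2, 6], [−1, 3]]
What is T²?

T² = T (a projection; rank 1, trace 1), so T² = T.

[[−2, 6], [−1, 3]]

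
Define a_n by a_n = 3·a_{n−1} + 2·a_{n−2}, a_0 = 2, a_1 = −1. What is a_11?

34921

With companion matrix M = [[3, 2], [1, 0]], [a_n, a_{n−1}]ᵀ = M·[a_{n−1}, a_{n−2}]ᵀ, so [a_11, a_10]ᵀ = M^10·[a_1, a_0]ᵀ.
M^10 = [[283667, 159294], [79647, 44726]], giving [a_11, a_10]ᵀ = [[34921], [9805]].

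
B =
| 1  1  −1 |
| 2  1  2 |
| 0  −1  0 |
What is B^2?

[[3, 3, 1], [4, 1, 0], [−2, −1, −2]]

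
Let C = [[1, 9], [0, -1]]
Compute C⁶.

[[1, 0], [0, 1]]

C² = I (check: tr C = 0 and det C = -1), so C⁶ = I since 6 is even.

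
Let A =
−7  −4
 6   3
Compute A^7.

[[−6559, −4372], [6558, 4371]]

tr A = −4 and det A = 3, so the characteristic polynomial is λ² − (−4)λ + (3) with roots −1 and −3.
Eigenvectors give P = [[2, −1], [−3, 1]] with P⁻¹ = [[−1, −1], [−3, −2]], and A = P·diag(−1, −3)·P⁻¹.
Then A^7 = P·diag(−1, −2187)·P⁻¹ = [[−2, 2187], [3, −2187]] · [[−1, −1], [−3, −2]] = [[−6559, −4372], [6558, 4371]].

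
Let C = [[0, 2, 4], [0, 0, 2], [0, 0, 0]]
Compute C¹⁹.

C is strictly triangular, hence nilpotent: C³ = 0, so C¹⁹ = 0.

[[0, 0, 0], [0, 0, 0], [0, 0, 0]]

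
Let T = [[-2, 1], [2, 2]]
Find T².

[[6, 0], [0, 6]]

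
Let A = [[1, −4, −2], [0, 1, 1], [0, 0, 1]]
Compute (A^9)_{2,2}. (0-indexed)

A = I + N where N = [[0, −4, −2], [0, 0, 1], [0, 0, 0]] is strictly upper-triangular, so N^3 = 0.
(I + N)^9 = I + 9·N + 36·N^2 = [[1, −36, −162], [0, 1, 9], [0, 0, 1]].

1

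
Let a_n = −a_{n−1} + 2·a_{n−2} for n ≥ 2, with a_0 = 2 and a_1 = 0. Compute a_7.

−84

With companion matrix C = [[−1, 2], [1, 0]], [a_n, a_{n−1}]ᵀ = C·[a_{n−1}, a_{n−2}]ᵀ, so [a_7, a_6]ᵀ = C⁶·[a_1, a_0]ᵀ.
C⁶ = [[43, −42], [−21, 22]], giving [a_7, a_6]ᵀ = [[−84], [44]].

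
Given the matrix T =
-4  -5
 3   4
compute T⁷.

T² = I (check: tr T = 0 and det T = -1), so T⁷ = T since 7 is odd.

[[-4, -5], [3, 4]]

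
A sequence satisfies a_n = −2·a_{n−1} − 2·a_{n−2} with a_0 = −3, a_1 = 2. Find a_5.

−8

With companion matrix B = [[−2, −2], [1, 0]], [a_n, a_{n−1}]ᵀ = B·[a_{n−1}, a_{n−2}]ᵀ, so [a_5, a_4]ᵀ = B^4·[a_1, a_0]ᵀ.
B^4 = [[−4, 0], [0, −4]], giving [a_5, a_4]ᵀ = [[−8], [12]].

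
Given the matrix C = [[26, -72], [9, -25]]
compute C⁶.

tr C = 1 and det C = -2, so the characteristic polynomial is λ² − (1)λ + (-2) with roots -1 and 2.
Eigenvectors give P = [[-8, 3], [-3, 1]] with P⁻¹ = [[1, -3], [3, -8]], and C = P·diag(-1, 2)·P⁻¹.
Then C⁶ = P·diag(1, 64)·P⁻¹ = [[-8, 192], [-3, 64]] · [[1, -3], [3, -8]] = [[568, -1512], [189, -503]].

[[568, -1512], [189, -503]]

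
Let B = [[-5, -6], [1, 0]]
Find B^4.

tr B = -5 and det B = 6, so the characteristic polynomial is λ² − (-5)λ + (6) with roots -3 and -2.
Eigenvectors give P = [[-3, -2], [1, 1]] with P⁻¹ = [[-1, -2], [1, 3]], and B = P·diag(-3, -2)·P⁻¹.
Then B^4 = P·diag(81, 16)·P⁻¹ = [[-243, -32], [81, 16]] · [[-1, -2], [1, 3]] = [[211, 390], [-65, -114]].

[[211, 390], [-65, -114]]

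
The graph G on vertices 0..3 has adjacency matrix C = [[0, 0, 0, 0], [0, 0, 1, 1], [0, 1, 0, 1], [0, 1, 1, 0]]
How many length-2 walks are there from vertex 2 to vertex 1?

1

The number of length-2 walks from vertex 2 to vertex 1 is entry (2,1) of C², where C is the adjacency matrix.
C² = [[0, 0, 0, 0], [0, 2, 1, 1], [0, 1, 2, 1], [0, 1, 1, 2]]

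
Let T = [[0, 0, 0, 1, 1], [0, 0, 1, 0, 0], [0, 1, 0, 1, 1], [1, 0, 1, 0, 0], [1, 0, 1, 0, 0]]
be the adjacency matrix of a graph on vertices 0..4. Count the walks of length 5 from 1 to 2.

The number of length-5 walks from vertex 1 to vertex 2 is entry (1,2) of T⁵, where T is the adjacency matrix.
T² = [[2, 0, 2, 0, 0], [0, 1, 0, 1, 1], [2, 0, 3, 0, 0], [0, 1, 0, 2, 2], [0, 1, 0, 2, 2]]
T³ = [[0, 2, 0, 4, 4], [2, 0, 3, 0, 0], [0, 3, 0, 5, 5], [4, 0, 5, 0, 0], [4, 0, 5, 0, 0]]
T⁴ = [[8, 0, 10, 0, 0], [0, 3, 0, 5, 5], [10, 0, 13, 0, 0], [0, 5, 0, 9, 9], [0, 5, 0, 9, 9]]
T⁵ = [[0, 10, 0, 18, 18], [10, 0, 13, 0, 0], [0, 13, 0, 23, 23], [18, 0, 23, 0, 0], [18, 0, 23, 0, 0]]

13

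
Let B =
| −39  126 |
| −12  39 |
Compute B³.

[[−351, 1134], [−108, 351]]

tr B = 0 and det B = −9, so the characteristic polynomial is λ² − (0)λ + (−9) with roots −3 and 3.
Eigenvectors give P = [[7, 3], [2, 1]] with P⁻¹ = [[1, −3], [−2, 7]], and B = P·diag(−3, 3)·P⁻¹.
Then B³ = P·diag(−27, 27)·P⁻¹ = [[−189, 81], [−54, 27]] · [[1, −3], [−2, 7]] = [[−351, 1134], [−108, 351]].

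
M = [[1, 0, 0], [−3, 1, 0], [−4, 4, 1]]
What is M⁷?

M = I + N where N = [[0, 0, 0], [−3, 0, 0], [−4, 4, 0]] is strictly lower-triangular, so N³ = 0.
(I + N)⁷ = I + 7·N + 21·N² = [[1, 0, 0], [−21, 1, 0], [−280, 28, 1]].

[[1, 0, 0], [−21, 1, 0], [−280, 28, 1]]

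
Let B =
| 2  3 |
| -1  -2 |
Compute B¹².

B² = I (check: tr B = 0 and det B = -1), so B¹² = I since 12 is even.

[[1, 0], [0, 1]]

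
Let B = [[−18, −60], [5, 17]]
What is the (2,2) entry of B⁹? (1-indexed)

61097

tr B = −1 and det B = −6, so the characteristic polynomial is λ² − (−1)λ + (−6) with roots 2 and −3.
Eigenvectors give P = [[−3, 4], [1, −1]] with P⁻¹ = [[1, 4], [1, 3]], and B = P·diag(2, −3)·P⁻¹.
Then B⁹ = P·diag(512, −19683)·P⁻¹ = [[−1536, −78732], [512, 19683]] · [[1, 4], [1, 3]] = [[−80268, −242340], [20195, 61097]].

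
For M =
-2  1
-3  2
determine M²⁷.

[[-2, 1], [-3, 2]]

M² = I (check: tr M = 0 and det M = -1), so M²⁷ = M since 27 is odd.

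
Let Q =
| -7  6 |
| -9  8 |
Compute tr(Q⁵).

tr Q = 1 and det Q = -2, so the characteristic polynomial is λ² − (1)λ + (-2) with roots 2 and -1.
Eigenvectors give P = [[-2, 1], [-3, 1]] with P⁻¹ = [[1, -1], [3, -2]], and Q = P·diag(2, -1)·P⁻¹.
Then Q⁵ = P·diag(32, -1)·P⁻¹ = [[-64, -1], [-96, -1]] · [[1, -1], [3, -2]] = [[-67, 66], [-99, 98]].

31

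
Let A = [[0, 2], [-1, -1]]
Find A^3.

[[2, -2], [1, 3]]

A^2 = [[-2, -2], [1, -1]]
A^3 = [[2, -2], [1, 3]]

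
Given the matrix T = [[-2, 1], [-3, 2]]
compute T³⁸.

[[1, 0], [0, 1]]

T² = I (check: tr T = 0 and det T = -1), so T³⁸ = I since 38 is even.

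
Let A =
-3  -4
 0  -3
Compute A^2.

[[9, 24], [0, 9]]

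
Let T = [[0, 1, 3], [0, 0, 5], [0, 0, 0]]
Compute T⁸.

T is strictly triangular, hence nilpotent: T³ = 0, so T⁸ = 0.

[[0, 0, 0], [0, 0, 0], [0, 0, 0]]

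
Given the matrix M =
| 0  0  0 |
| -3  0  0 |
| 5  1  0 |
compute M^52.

[[0, 0, 0], [0, 0, 0], [0, 0, 0]]

M is strictly triangular, hence nilpotent: M^3 = 0, so M^52 = 0.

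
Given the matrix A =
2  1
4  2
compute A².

[[8, 4], [16, 8]]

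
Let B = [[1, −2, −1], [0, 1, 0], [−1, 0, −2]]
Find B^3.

B^2 = [[2, −4, 1], [0, 1, 0], [1, 2, 5]]
B^3 = [[1, −8, −4], [0, 1, 0], [−4, 0, −11]]

[[1, −8, −4], [0, 1, 0], [−4, 0, −11]]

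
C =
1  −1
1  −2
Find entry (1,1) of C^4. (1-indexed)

−1

C^2 = [[0, 1], [−1, 3]]
C^3 = [[1, −2], [2, −5]]
C^4 = [[−1, 3], [−3, 8]]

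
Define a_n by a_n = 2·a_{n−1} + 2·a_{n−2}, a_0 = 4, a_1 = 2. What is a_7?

With companion matrix T = [[2, 2], [1, 0]], [a_n, a_{n−1}]ᵀ = T·[a_{n−1}, a_{n−2}]ᵀ, so [a_7, a_6]ᵀ = T^6·[a_1, a_0]ᵀ.
T^6 = [[328, 240], [120, 88]], giving [a_7, a_6]ᵀ = [[1616], [592]].

1616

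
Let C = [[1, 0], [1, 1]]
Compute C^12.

[[1, 0], [12, 1]]

C = I + N where N = [[0, 0], [1, 0]] is strictly lower-triangular, so N^2 = 0.
(I + N)^12 = I + 12·N = [[1, 0], [12, 1]].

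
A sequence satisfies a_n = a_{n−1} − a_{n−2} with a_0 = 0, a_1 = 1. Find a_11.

With companion matrix B = [[1, −1], [1, 0]], [a_n, a_{n−1}]ᵀ = B·[a_{n−1}, a_{n−2}]ᵀ, so [a_11, a_10]ᵀ = B¹⁰·[a_1, a_0]ᵀ.
B¹⁰ = [[−1, 1], [−1, 0]], giving [a_11, a_10]ᵀ = [[−1], [−1]].

−1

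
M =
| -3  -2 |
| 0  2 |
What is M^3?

M^2 = [[9, 2], [0, 4]]
M^3 = [[-27, -14], [0, 8]]

[[-27, -14], [0, 8]]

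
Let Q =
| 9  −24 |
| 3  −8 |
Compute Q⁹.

[[9, −24], [3, −8]]

Q² = Q (a projection; rank 1, trace 1), so Q⁹ = Q.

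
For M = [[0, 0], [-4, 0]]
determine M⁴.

[[0, 0], [0, 0]]

M is strictly triangular, hence nilpotent: M² = 0, so M⁴ = 0.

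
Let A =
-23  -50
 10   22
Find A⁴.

tr A = -1 and det A = -6, so the characteristic polynomial is λ² − (-1)λ + (-6) with roots 2 and -3.
Eigenvectors give P = [[2, 5], [-1, -2]] with P⁻¹ = [[-2, -5], [1, 2]], and A = P·diag(2, -3)·P⁻¹.
Then A⁴ = P·diag(16, 81)·P⁻¹ = [[32, 405], [-16, -162]] · [[-2, -5], [1, 2]] = [[341, 650], [-130, -244]].

[[341, 650], [-130, -244]]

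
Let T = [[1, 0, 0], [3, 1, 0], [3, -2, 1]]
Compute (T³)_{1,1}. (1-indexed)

T = I + N where N = [[0, 0, 0], [3, 0, 0], [3, -2, 0]] is strictly lower-triangular, so N³ = 0.
(I + N)³ = I + 3·N + 3·N² = [[1, 0, 0], [9, 1, 0], [-9, -6, 1]].

1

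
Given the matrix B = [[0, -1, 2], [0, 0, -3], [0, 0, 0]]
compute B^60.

B is strictly triangular, hence nilpotent: B^3 = 0, so B^60 = 0.

[[0, 0, 0], [0, 0, 0], [0, 0, 0]]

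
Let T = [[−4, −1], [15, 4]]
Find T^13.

[[−4, −1], [15, 4]]

T² = I (check: tr T = 0 and det T = −1), so T^13 = T since 13 is odd.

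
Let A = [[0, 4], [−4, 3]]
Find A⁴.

[[112, −276], [276, −95]]

A² = [[−16, 12], [−12, −7]]
A³ = [[−48, −28], [28, −69]]
A⁴ = [[112, −276], [276, −95]]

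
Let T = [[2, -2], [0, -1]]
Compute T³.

T² = [[4, -2], [0, 1]]
T³ = [[8, -6], [0, -1]]

[[8, -6], [0, -1]]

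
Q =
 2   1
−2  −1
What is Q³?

[[2, 1], [−2, −1]]

Q² = Q (a projection; rank 1, trace 1), so Q³ = Q.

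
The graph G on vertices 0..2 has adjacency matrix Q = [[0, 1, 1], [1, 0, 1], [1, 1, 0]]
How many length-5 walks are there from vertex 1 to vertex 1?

The number of length-5 walks from vertex 1 to vertex 1 is entry (1,1) of Q^5, where Q is the adjacency matrix.
Q^2 = [[2, 1, 1], [1, 2, 1], [1, 1, 2]]
Q^3 = [[2, 3, 3], [3, 2, 3], [3, 3, 2]]
Q^4 = [[6, 5, 5], [5, 6, 5], [5, 5, 6]]
Q^5 = [[10, 11, 11], [11, 10, 11], [11, 11, 10]]

10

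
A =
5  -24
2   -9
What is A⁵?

tr A = -4 and det A = 3, so the characteristic polynomial is λ² − (-4)λ + (3) with roots -1 and -3.
Eigenvectors give P = [[-4, 3], [-1, 1]] with P⁻¹ = [[-1, 3], [-1, 4]], and A = P·diag(-1, -3)·P⁻¹.
Then A⁵ = P·diag(-1, -243)·P⁻¹ = [[4, -729], [1, -243]] · [[-1, 3], [-1, 4]] = [[725, -2904], [242, -969]].

[[725, -2904], [242, -969]]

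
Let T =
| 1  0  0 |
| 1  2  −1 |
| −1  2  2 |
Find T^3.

[[1, 0, 0], [10, −4, −10], [5, 20, −4]]

T^2 = [[1, 0, 0], [4, 2, −4], [−1, 8, 2]]
T^3 = [[1, 0, 0], [10, −4, −10], [5, 20, −4]]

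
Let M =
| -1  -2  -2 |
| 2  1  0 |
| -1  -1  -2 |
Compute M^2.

[[-1, 2, 6], [0, -3, -4], [1, 3, 6]]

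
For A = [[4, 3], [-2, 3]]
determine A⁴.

A² = [[10, 21], [-14, 3]]
A³ = [[-2, 93], [-62, -33]]
A⁴ = [[-194, 273], [-182, -285]]

[[-194, 273], [-182, -285]]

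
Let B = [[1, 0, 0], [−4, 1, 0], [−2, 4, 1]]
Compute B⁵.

B = I + N where N = [[0, 0, 0], [−4, 0, 0], [−2, 4, 0]] is strictly lower-triangular, so N³ = 0.
(I + N)⁵ = I + 5·N + 10·N² = [[1, 0, 0], [−20, 1, 0], [−170, 20, 1]].

[[1, 0, 0], [−20, 1, 0], [−170, 20, 1]]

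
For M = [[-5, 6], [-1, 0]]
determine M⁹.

tr M = -5 and det M = 6, so the characteristic polynomial is λ² − (-5)λ + (6) with roots -3 and -2.
Eigenvectors give P = [[-3, -2], [-1, -1]] with P⁻¹ = [[-1, 2], [1, -3]], and M = P·diag(-3, -2)·P⁻¹.
Then M⁹ = P·diag(-19683, -512)·P⁻¹ = [[59049, 1024], [19683, 512]] · [[-1, 2], [1, -3]] = [[-58025, 115026], [-19171, 37830]].

[[-58025, 115026], [-19171, 37830]]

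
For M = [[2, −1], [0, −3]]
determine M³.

M² = [[4, 1], [0, 9]]
M³ = [[8, −7], [0, −27]]

[[8, −7], [0, −27]]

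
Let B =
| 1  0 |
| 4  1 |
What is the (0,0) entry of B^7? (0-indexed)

1

B = I + N where N = [[0, 0], [4, 0]] is strictly lower-triangular, so N^2 = 0.
(I + N)^7 = I + 7·N = [[1, 0], [28, 1]].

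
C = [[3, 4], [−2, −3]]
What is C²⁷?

[[3, 4], [−2, −3]]

C² = I (check: tr C = 0 and det C = −1), so C²⁷ = C since 27 is odd.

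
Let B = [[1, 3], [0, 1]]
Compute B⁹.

B = I + N where N = [[0, 3], [0, 0]] is strictly upper-triangular, so N² = 0.
(I + N)⁹ = I + 9·N = [[1, 27], [0, 1]].

[[1, 27], [0, 1]]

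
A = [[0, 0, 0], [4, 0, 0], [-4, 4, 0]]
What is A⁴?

[[0, 0, 0], [0, 0, 0], [0, 0, 0]]

A is strictly triangular, hence nilpotent: A³ = 0, so A⁴ = 0.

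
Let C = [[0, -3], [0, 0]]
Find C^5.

[[0, 0], [0, 0]]

C is strictly triangular, hence nilpotent: C^2 = 0, so C^5 = 0.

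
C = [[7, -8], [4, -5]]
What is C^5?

tr C = 2 and det C = -3, so the characteristic polynomial is λ² − (2)λ + (-3) with roots -1 and 3.
Eigenvectors give P = [[1, 2], [1, 1]] with P⁻¹ = [[-1, 2], [1, -1]], and C = P·diag(-1, 3)·P⁻¹.
Then C^5 = P·diag(-1, 243)·P⁻¹ = [[-1, 486], [-1, 243]] · [[-1, 2], [1, -1]] = [[487, -488], [244, -245]].

[[487, -488], [244, -245]]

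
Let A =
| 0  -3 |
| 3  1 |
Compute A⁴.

[[72, 51], [-51, 55]]

A² = [[-9, -3], [3, -8]]
A³ = [[-9, 24], [-24, -17]]
A⁴ = [[72, 51], [-51, 55]]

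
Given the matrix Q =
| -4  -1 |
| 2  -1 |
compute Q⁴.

tr Q = -5 and det Q = 6, so the characteristic polynomial is λ² − (-5)λ + (6) with roots -3 and -2.
Eigenvectors give P = [[-1, -1], [1, 2]] with P⁻¹ = [[-2, -1], [1, 1]], and Q = P·diag(-3, -2)·P⁻¹.
Then Q⁴ = P·diag(81, 16)·P⁻¹ = [[-81, -16], [81, 32]] · [[-2, -1], [1, 1]] = [[146, 65], [-130, -49]].

[[146, 65], [-130, -49]]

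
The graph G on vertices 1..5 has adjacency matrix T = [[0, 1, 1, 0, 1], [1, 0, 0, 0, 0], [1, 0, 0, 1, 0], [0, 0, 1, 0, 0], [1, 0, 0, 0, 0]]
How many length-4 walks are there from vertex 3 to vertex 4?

0

The number of length-4 walks from vertex 3 to vertex 4 is entry (3,4) of T⁴, where T is the adjacency matrix.
T² = [[3, 0, 0, 1, 0], [0, 1, 1, 0, 1], [0, 1, 2, 0, 1], [1, 0, 0, 1, 0], [0, 1, 1, 0, 1]]
T³ = [[0, 3, 4, 0, 3], [3, 0, 0, 1, 0], [4, 0, 0, 2, 0], [0, 1, 2, 0, 1], [3, 0, 0, 1, 0]]
T⁴ = [[10, 0, 0, 4, 0], [0, 3, 4, 0, 3], [0, 4, 6, 0, 4], [4, 0, 0, 2, 0], [0, 3, 4, 0, 3]]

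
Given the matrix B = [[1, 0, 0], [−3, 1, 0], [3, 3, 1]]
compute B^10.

[[1, 0, 0], [−30, 1, 0], [−375, 30, 1]]

B = I + N where N = [[0, 0, 0], [−3, 0, 0], [3, 3, 0]] is strictly lower-triangular, so N^3 = 0.
(I + N)^10 = I + 10·N + 45·N^2 = [[1, 0, 0], [−30, 1, 0], [−375, 30, 1]].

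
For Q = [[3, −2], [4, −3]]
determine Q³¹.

[[3, −2], [4, −3]]

Q² = I (check: tr Q = 0 and det Q = −1), so Q³¹ = Q since 31 is odd.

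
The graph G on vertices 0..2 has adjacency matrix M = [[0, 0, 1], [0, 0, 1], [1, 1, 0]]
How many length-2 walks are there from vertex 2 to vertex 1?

0

The number of length-2 walks from vertex 2 to vertex 1 is entry (2,1) of M², where M is the adjacency matrix.
M² = [[1, 1, 0], [1, 1, 0], [0, 0, 2]]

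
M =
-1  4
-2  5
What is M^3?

tr M = 4 and det M = 3, so the characteristic polynomial is λ² − (4)λ + (3) with roots 3 and 1.
Eigenvectors give P = [[1, -2], [1, -1]] with P⁻¹ = [[-1, 2], [-1, 1]], and M = P·diag(3, 1)·P⁻¹.
Then M^3 = P·diag(27, 1)·P⁻¹ = [[27, -2], [27, -1]] · [[-1, 2], [-1, 1]] = [[-25, 52], [-26, 53]].

[[-25, 52], [-26, 53]]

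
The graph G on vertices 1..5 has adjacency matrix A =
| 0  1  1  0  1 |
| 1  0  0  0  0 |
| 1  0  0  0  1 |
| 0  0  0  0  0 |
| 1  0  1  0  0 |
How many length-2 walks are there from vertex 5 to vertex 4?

0

The number of length-2 walks from vertex 5 to vertex 4 is entry (5,4) of A^2, where A is the adjacency matrix.
A^2 = [[3, 0, 1, 0, 1], [0, 1, 1, 0, 1], [1, 1, 2, 0, 1], [0, 0, 0, 0, 0], [1, 1, 1, 0, 2]]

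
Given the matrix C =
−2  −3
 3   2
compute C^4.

[[25, 0], [0, 25]]

C^2 = [[−5, 0], [0, −5]]
C^3 = [[10, 15], [−15, −10]]
C^4 = [[25, 0], [0, 25]]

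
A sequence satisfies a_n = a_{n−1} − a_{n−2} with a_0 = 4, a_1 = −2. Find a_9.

−4

With companion matrix T = [[1, −1], [1, 0]], [a_n, a_{n−1}]ᵀ = T·[a_{n−1}, a_{n−2}]ᵀ, so [a_9, a_8]ᵀ = T⁸·[a_1, a_0]ᵀ.
T⁸ = [[0, −1], [1, −1]], giving [a_9, a_8]ᵀ = [[−4], [−6]].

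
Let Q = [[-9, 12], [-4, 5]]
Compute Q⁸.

tr Q = -4 and det Q = 3, so the characteristic polynomial is λ² − (-4)λ + (3) with roots -3 and -1.
Eigenvectors give P = [[2, -3], [1, -2]] with P⁻¹ = [[2, -3], [1, -2]], and Q = P·diag(-3, -1)·P⁻¹.
Then Q⁸ = P·diag(6561, 1)·P⁻¹ = [[13122, -3], [6561, -2]] · [[2, -3], [1, -2]] = [[26241, -39360], [13120, -19679]].

[[26241, -39360], [13120, -19679]]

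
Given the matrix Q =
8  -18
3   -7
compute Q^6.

tr Q = 1 and det Q = -2, so the characteristic polynomial is λ² − (1)λ + (-2) with roots 2 and -1.
Eigenvectors give P = [[-3, -2], [-1, -1]] with P⁻¹ = [[-1, 2], [1, -3]], and Q = P·diag(2, -1)·P⁻¹.
Then Q^6 = P·diag(64, 1)·P⁻¹ = [[-192, -2], [-64, -1]] · [[-1, 2], [1, -3]] = [[190, -378], [63, -125]].

[[190, -378], [63, -125]]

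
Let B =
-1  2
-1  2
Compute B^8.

[[-1, 2], [-1, 2]]

B² = B (a projection; rank 1, trace 1), so B^8 = B.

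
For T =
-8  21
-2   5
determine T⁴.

[[106, -315], [30, -89]]

tr T = -3 and det T = 2, so the characteristic polynomial is λ² − (-3)λ + (2) with roots -1 and -2.
Eigenvectors give P = [[3, 7], [1, 2]] with P⁻¹ = [[-2, 7], [1, -3]], and T = P·diag(-1, -2)·P⁻¹.
Then T⁴ = P·diag(1, 16)·P⁻¹ = [[3, 112], [1, 32]] · [[-2, 7], [1, -3]] = [[106, -315], [30, -89]].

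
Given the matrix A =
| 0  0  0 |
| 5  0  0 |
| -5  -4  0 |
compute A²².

A is strictly triangular, hence nilpotent: A³ = 0, so A²² = 0.

[[0, 0, 0], [0, 0, 0], [0, 0, 0]]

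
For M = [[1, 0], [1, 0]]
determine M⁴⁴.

[[1, 0], [1, 0]]

M² = M (a projection; rank 1, trace 1), so M⁴⁴ = M.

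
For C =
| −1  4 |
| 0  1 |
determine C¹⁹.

[[−1, 4], [0, 1]]

C² = I (check: tr C = 0 and det C = −1), so C¹⁹ = C since 19 is odd.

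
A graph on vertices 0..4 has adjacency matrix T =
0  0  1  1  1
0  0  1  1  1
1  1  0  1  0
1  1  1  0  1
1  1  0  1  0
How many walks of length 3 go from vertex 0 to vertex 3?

The number of length-3 walks from vertex 0 to vertex 3 is entry (0,3) of T³, where T is the adjacency matrix.
T² = [[3, 3, 1, 2, 1], [3, 3, 1, 2, 1], [1, 1, 3, 2, 3], [2, 2, 2, 4, 2], [1, 1, 3, 2, 3]]
T³ = [[4, 4, 8, 8, 8], [4, 4, 8, 8, 8], [8, 8, 4, 8, 4], [8, 8, 8, 8, 8], [8, 8, 4, 8, 4]]

8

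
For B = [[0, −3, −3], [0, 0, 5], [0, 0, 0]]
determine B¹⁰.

[[0, 0, 0], [0, 0, 0], [0, 0, 0]]

B is strictly triangular, hence nilpotent: B³ = 0, so B¹⁰ = 0.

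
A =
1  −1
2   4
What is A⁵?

[[−179, −211], [422, 454]]

tr A = 5 and det A = 6, so the characteristic polynomial is λ² − (5)λ + (6) with roots 3 and 2.
Eigenvectors give P = [[−1, −1], [2, 1]] with P⁻¹ = [[1, 1], [−2, −1]], and A = P·diag(3, 2)·P⁻¹.
Then A⁵ = P·diag(243, 32)·P⁻¹ = [[−243, −32], [486, 32]] · [[1, 1], [−2, −1]] = [[−179, −211], [422, 454]].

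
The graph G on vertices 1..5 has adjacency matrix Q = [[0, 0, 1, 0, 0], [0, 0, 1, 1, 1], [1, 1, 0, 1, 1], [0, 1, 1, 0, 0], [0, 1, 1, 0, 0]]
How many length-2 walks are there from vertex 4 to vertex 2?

1

The number of length-2 walks from vertex 4 to vertex 2 is entry (4,2) of Q², where Q is the adjacency matrix.
Q² = [[1, 1, 0, 1, 1], [1, 3, 2, 1, 1], [0, 2, 4, 1, 1], [1, 1, 1, 2, 2], [1, 1, 1, 2, 2]]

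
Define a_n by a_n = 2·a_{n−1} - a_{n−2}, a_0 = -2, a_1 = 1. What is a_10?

28

With companion matrix M = [[2, -1], [1, 0]], [a_n, a_{n−1}]ᵀ = M·[a_{n−1}, a_{n−2}]ᵀ, so [a_10, a_9]ᵀ = M⁹·[a_1, a_0]ᵀ.
M⁹ = [[10, -9], [9, -8]], giving [a_10, a_9]ᵀ = [[28], [25]].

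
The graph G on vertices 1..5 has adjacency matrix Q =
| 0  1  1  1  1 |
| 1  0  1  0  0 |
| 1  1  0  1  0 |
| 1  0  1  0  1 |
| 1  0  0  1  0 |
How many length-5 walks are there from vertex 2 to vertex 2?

24

The number of length-5 walks from vertex 2 to vertex 2 is entry (2,2) of Q^5, where Q is the adjacency matrix.
Q^2 = [[4, 1, 2, 2, 1], [1, 2, 1, 2, 1], [2, 1, 3, 1, 2], [2, 2, 1, 3, 1], [1, 1, 2, 1, 2]]
Q^3 = [[6, 6, 7, 7, 6], [6, 2, 5, 3, 3], [7, 5, 4, 7, 3], [7, 3, 7, 4, 5], [6, 3, 3, 5, 2]]
Q^4 = [[26, 13, 19, 19, 13], [13, 11, 11, 14, 9], [19, 11, 19, 14, 14], [19, 14, 14, 19, 11], [13, 9, 14, 11, 11]]
Q^5 = [[64, 45, 58, 58, 45], [45, 24, 38, 33, 27], [58, 38, 44, 52, 33], [58, 33, 52, 44, 38], [45, 27, 33, 38, 24]]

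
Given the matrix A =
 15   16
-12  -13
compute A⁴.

[[321, 320], [-240, -239]]

tr A = 2 and det A = -3, so the characteristic polynomial is λ² − (2)λ + (-3) with roots -1 and 3.
Eigenvectors give P = [[1, -4], [-1, 3]] with P⁻¹ = [[-3, -4], [-1, -1]], and A = P·diag(-1, 3)·P⁻¹.
Then A⁴ = P·diag(1, 81)·P⁻¹ = [[1, -324], [-1, 243]] · [[-3, -4], [-1, -1]] = [[321, 320], [-240, -239]].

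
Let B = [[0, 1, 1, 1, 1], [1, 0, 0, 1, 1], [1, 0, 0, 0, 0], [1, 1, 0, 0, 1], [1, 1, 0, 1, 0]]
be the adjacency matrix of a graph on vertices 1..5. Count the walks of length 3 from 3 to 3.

0

The number of length-3 walks from vertex 3 to vertex 3 is entry (3,3) of B^3, where B is the adjacency matrix.
B^2 = [[4, 2, 0, 2, 2], [2, 3, 1, 2, 2], [0, 1, 1, 1, 1], [2, 2, 1, 3, 2], [2, 2, 1, 2, 3]]
B^3 = [[6, 8, 4, 8, 8], [8, 6, 2, 7, 7], [4, 2, 0, 2, 2], [8, 7, 2, 6, 7], [8, 7, 2, 7, 6]]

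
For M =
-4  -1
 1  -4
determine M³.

[[-52, -47], [47, -52]]

M² = [[15, 8], [-8, 15]]
M³ = [[-52, -47], [47, -52]]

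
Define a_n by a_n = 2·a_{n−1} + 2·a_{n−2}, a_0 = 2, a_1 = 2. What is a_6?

416

With companion matrix A = [[2, 2], [1, 0]], [a_n, a_{n−1}]ᵀ = A·[a_{n−1}, a_{n−2}]ᵀ, so [a_6, a_5]ᵀ = A^5·[a_1, a_0]ᵀ.
A^5 = [[120, 88], [44, 32]], giving [a_6, a_5]ᵀ = [[416], [152]].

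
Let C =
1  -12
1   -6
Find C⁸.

[[-18659, 75660], [-6305, 25476]]

tr C = -5 and det C = 6, so the characteristic polynomial is λ² − (-5)λ + (6) with roots -2 and -3.
Eigenvectors give P = [[4, 3], [1, 1]] with P⁻¹ = [[1, -3], [-1, 4]], and C = P·diag(-2, -3)·P⁻¹.
Then C⁸ = P·diag(256, 6561)·P⁻¹ = [[1024, 19683], [256, 6561]] · [[1, -3], [-1, 4]] = [[-18659, 75660], [-6305, 25476]].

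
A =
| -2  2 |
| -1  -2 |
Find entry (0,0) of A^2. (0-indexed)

2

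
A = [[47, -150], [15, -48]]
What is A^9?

tr A = -1 and det A = -6, so the characteristic polynomial is λ² − (-1)λ + (-6) with roots -3 and 2.
Eigenvectors give P = [[3, 10], [1, 3]] with P⁻¹ = [[-3, 10], [1, -3]], and A = P·diag(-3, 2)·P⁻¹.
Then A^9 = P·diag(-19683, 512)·P⁻¹ = [[-59049, 5120], [-19683, 1536]] · [[-3, 10], [1, -3]] = [[182267, -605850], [60585, -201438]].

[[182267, -605850], [60585, -201438]]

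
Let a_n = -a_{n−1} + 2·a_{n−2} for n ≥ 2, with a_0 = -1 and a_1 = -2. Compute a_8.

84

With companion matrix M = [[-1, 2], [1, 0]], [a_n, a_{n−1}]ᵀ = M·[a_{n−1}, a_{n−2}]ᵀ, so [a_8, a_7]ᵀ = M⁷·[a_1, a_0]ᵀ.
M⁷ = [[-85, 86], [43, -42]], giving [a_8, a_7]ᵀ = [[84], [-44]].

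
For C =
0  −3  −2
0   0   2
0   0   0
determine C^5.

[[0, 0, 0], [0, 0, 0], [0, 0, 0]]

C is strictly triangular, hence nilpotent: C^3 = 0, so C^5 = 0.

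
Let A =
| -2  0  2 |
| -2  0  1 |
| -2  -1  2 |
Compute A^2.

[[0, -2, 0], [2, -1, -2], [2, -2, -1]]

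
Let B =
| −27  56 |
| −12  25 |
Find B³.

[[−195, 392], [−84, 169]]

tr B = −2 and det B = −3, so the characteristic polynomial is λ² − (−2)λ + (−3) with roots 1 and −3.
Eigenvectors give P = [[2, 7], [1, 3]] with P⁻¹ = [[−3, 7], [1, −2]], and B = P·diag(1, −3)·P⁻¹.
Then B³ = P·diag(1, −27)·P⁻¹ = [[2, −189], [1, −81]] · [[−3, 7], [1, −2]] = [[−195, 392], [−84, 169]].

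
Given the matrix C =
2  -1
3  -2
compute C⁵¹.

C² = I (check: tr C = 0 and det C = -1), so C⁵¹ = C since 51 is odd.

[[2, -1], [3, -2]]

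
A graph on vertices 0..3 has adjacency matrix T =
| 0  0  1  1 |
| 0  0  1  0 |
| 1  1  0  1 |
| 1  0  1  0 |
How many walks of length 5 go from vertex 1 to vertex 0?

The number of length-5 walks from vertex 1 to vertex 0 is entry (1,0) of T⁵, where T is the adjacency matrix.
T² = [[2, 1, 1, 1], [1, 1, 0, 1], [1, 0, 3, 1], [1, 1, 1, 2]]
T³ = [[2, 1, 4, 3], [1, 0, 3, 1], [4, 3, 2, 4], [3, 1, 4, 2]]
T⁴ = [[7, 4, 6, 6], [4, 3, 2, 4], [6, 2, 11, 6], [6, 4, 6, 7]]
T⁵ = [[12, 6, 17, 13], [6, 2, 11, 6], [17, 11, 14, 17], [13, 6, 17, 12]]

6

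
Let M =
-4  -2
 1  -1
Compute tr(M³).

-35

tr M = -5 and det M = 6, so the characteristic polynomial is λ² − (-5)λ + (6) with roots -3 and -2.
Eigenvectors give P = [[2, -1], [-1, 1]] with P⁻¹ = [[1, 1], [1, 2]], and M = P·diag(-3, -2)·P⁻¹.
Then M³ = P·diag(-27, -8)·P⁻¹ = [[-54, 8], [27, -8]] · [[1, 1], [1, 2]] = [[-46, -38], [19, 11]].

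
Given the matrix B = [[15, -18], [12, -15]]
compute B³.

[[135, -162], [108, -135]]

tr B = 0 and det B = -9, so the characteristic polynomial is λ² − (0)λ + (-9) with roots 3 and -3.
Eigenvectors give P = [[3, 1], [2, 1]] with P⁻¹ = [[1, -1], [-2, 3]], and B = P·diag(3, -3)·P⁻¹.
Then B³ = P·diag(27, -27)·P⁻¹ = [[81, -27], [54, -27]] · [[1, -1], [-2, 3]] = [[135, -162], [108, -135]].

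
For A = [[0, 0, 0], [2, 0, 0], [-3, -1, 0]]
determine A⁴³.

A is strictly triangular, hence nilpotent: A³ = 0, so A⁴³ = 0.

[[0, 0, 0], [0, 0, 0], [0, 0, 0]]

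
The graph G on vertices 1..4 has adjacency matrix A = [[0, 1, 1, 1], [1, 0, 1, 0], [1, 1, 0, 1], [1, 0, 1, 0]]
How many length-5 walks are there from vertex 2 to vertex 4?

The number of length-5 walks from vertex 2 to vertex 4 is entry (2,4) of A⁵, where A is the adjacency matrix.
A² = [[3, 1, 2, 1], [1, 2, 1, 2], [2, 1, 3, 1], [1, 2, 1, 2]]
A³ = [[4, 5, 5, 5], [5, 2, 5, 2], [5, 5, 4, 5], [5, 2, 5, 2]]
A⁴ = [[15, 9, 14, 9], [9, 10, 9, 10], [14, 9, 15, 9], [9, 10, 9, 10]]
A⁵ = [[32, 29, 33, 29], [29, 18, 29, 18], [33, 29, 32, 29], [29, 18, 29, 18]]

18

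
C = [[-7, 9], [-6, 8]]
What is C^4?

[[-29, 45], [-30, 46]]

tr C = 1 and det C = -2, so the characteristic polynomial is λ² − (1)λ + (-2) with roots -1 and 2.
Eigenvectors give P = [[-3, -1], [-2, -1]] with P⁻¹ = [[-1, 1], [2, -3]], and C = P·diag(-1, 2)·P⁻¹.
Then C^4 = P·diag(1, 16)·P⁻¹ = [[-3, -16], [-2, -16]] · [[-1, 1], [2, -3]] = [[-29, 45], [-30, 46]].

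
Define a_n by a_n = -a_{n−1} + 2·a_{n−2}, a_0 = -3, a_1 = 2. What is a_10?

-1708

With companion matrix Q = [[-1, 2], [1, 0]], [a_n, a_{n−1}]ᵀ = Q·[a_{n−1}, a_{n−2}]ᵀ, so [a_10, a_9]ᵀ = Q⁹·[a_1, a_0]ᵀ.
Q⁹ = [[-341, 342], [171, -170]], giving [a_10, a_9]ᵀ = [[-1708], [852]].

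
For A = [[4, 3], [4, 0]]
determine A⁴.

[[976, 480], [640, 336]]

A² = [[28, 12], [16, 12]]
A³ = [[160, 84], [112, 48]]
A⁴ = [[976, 480], [640, 336]]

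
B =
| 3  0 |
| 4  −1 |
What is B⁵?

[[243, 0], [244, −1]]

tr B = 2 and det B = −3, so the characteristic polynomial is λ² − (2)λ + (−3) with roots 3 and −1.
Eigenvectors give P = [[−1, 0], [−1, −1]] with P⁻¹ = [[−1, 0], [1, −1]], and B = P·diag(3, −1)·P⁻¹.
Then B⁵ = P·diag(243, −1)·P⁻¹ = [[−243, 0], [−243, 1]] · [[−1, 0], [1, −1]] = [[243, 0], [244, −1]].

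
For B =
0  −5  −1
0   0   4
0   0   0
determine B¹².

B is strictly triangular, hence nilpotent: B³ = 0, so B¹² = 0.

[[0, 0, 0], [0, 0, 0], [0, 0, 0]]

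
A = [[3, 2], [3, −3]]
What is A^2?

[[15, 0], [0, 15]]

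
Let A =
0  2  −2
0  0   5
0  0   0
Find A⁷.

[[0, 0, 0], [0, 0, 0], [0, 0, 0]]

A is strictly triangular, hence nilpotent: A³ = 0, so A⁷ = 0.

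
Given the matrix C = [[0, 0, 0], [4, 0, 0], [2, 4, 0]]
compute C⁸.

[[0, 0, 0], [0, 0, 0], [0, 0, 0]]

C is strictly triangular, hence nilpotent: C³ = 0, so C⁸ = 0.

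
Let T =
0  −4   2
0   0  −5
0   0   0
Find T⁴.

T is strictly triangular, hence nilpotent: T³ = 0, so T⁴ = 0.

[[0, 0, 0], [0, 0, 0], [0, 0, 0]]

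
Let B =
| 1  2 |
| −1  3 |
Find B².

[[−1, 8], [−4, 7]]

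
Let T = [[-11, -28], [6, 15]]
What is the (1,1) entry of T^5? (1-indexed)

tr T = 4 and det T = 3, so the characteristic polynomial is λ² − (4)λ + (3) with roots 3 and 1.
Eigenvectors give P = [[-2, 7], [1, -3]] with P⁻¹ = [[3, 7], [1, 2]], and T = P·diag(3, 1)·P⁻¹.
Then T^5 = P·diag(243, 1)·P⁻¹ = [[-486, 7], [243, -3]] · [[3, 7], [1, 2]] = [[-1451, -3388], [726, 1695]].

-1451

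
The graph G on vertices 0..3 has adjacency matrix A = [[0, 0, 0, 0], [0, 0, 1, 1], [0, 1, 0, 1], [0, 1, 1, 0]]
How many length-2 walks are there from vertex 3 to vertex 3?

2

The number of length-2 walks from vertex 3 to vertex 3 is entry (3,3) of A², where A is the adjacency matrix.
A² = [[0, 0, 0, 0], [0, 2, 1, 1], [0, 1, 2, 1], [0, 1, 1, 2]]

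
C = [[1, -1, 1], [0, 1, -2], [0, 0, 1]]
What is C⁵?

C = I + N where N = [[0, -1, 1], [0, 0, -2], [0, 0, 0]] is strictly upper-triangular, so N³ = 0.
(I + N)⁵ = I + 5·N + 10·N² = [[1, -5, 25], [0, 1, -10], [0, 0, 1]].

[[1, -5, 25], [0, 1, -10], [0, 0, 1]]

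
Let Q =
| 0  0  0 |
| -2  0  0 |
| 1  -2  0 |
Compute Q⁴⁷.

[[0, 0, 0], [0, 0, 0], [0, 0, 0]]

Q is strictly triangular, hence nilpotent: Q³ = 0, so Q⁴⁷ = 0.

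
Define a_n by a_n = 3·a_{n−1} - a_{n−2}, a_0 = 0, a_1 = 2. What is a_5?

With companion matrix Q = [[3, -1], [1, 0]], [a_n, a_{n−1}]ᵀ = Q·[a_{n−1}, a_{n−2}]ᵀ, so [a_5, a_4]ᵀ = Q^4·[a_1, a_0]ᵀ.
Q^4 = [[55, -21], [21, -8]], giving [a_5, a_4]ᵀ = [[110], [42]].

110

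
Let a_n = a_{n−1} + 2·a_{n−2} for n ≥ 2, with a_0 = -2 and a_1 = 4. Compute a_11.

1368

With companion matrix M = [[1, 2], [1, 0]], [a_n, a_{n−1}]ᵀ = M·[a_{n−1}, a_{n−2}]ᵀ, so [a_11, a_10]ᵀ = M¹⁰·[a_1, a_0]ᵀ.
M¹⁰ = [[683, 682], [341, 342]], giving [a_11, a_10]ᵀ = [[1368], [680]].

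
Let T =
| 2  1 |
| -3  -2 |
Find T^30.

[[1, 0], [0, 1]]

T² = I (check: tr T = 0 and det T = -1), so T^30 = I since 30 is even.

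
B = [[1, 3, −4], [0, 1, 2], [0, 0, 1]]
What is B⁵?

B = I + N where N = [[0, 3, −4], [0, 0, 2], [0, 0, 0]] is strictly upper-triangular, so N³ = 0.
(I + N)⁵ = I + 5·N + 10·N² = [[1, 15, 40], [0, 1, 10], [0, 0, 1]].

[[1, 15, 40], [0, 1, 10], [0, 0, 1]]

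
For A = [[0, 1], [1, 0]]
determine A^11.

[[0, 1], [1, 0]]

A² = I (check: tr A = 0 and det A = −1), so A^11 = A since 11 is odd.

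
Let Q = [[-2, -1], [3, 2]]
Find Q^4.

Q² = I (check: tr Q = 0 and det Q = -1), so Q^4 = I since 4 is even.

[[1, 0], [0, 1]]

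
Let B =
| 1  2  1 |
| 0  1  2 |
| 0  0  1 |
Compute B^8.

[[1, 16, 120], [0, 1, 16], [0, 0, 1]]

B = I + N where N = [[0, 2, 1], [0, 0, 2], [0, 0, 0]] is strictly upper-triangular, so N^3 = 0.
(I + N)^8 = I + 8·N + 28·N^2 = [[1, 16, 120], [0, 1, 16], [0, 0, 1]].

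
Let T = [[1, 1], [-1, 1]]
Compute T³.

[[-2, 2], [-2, -2]]

T² = [[0, 2], [-2, 0]]
T³ = [[-2, 2], [-2, -2]]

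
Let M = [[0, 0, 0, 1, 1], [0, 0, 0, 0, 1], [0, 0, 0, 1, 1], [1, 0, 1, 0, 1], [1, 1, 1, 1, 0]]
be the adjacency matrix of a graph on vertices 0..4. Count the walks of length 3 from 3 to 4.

6

The number of length-3 walks from vertex 3 to vertex 4 is entry (3,4) of M³, where M is the adjacency matrix.
M² = [[2, 1, 2, 1, 1], [1, 1, 1, 1, 0], [2, 1, 2, 1, 1], [1, 1, 1, 3, 2], [1, 0, 1, 2, 4]]
M³ = [[2, 1, 2, 5, 6], [1, 0, 1, 2, 4], [2, 1, 2, 5, 6], [5, 2, 5, 4, 6], [6, 4, 6, 6, 4]]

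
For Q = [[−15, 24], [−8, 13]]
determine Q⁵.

tr Q = −2 and det Q = −3, so the characteristic polynomial is λ² − (−2)λ + (−3) with roots −3 and 1.
Eigenvectors give P = [[−2, 3], [−1, 2]] with P⁻¹ = [[−2, 3], [−1, 2]], and Q = P·diag(−3, 1)·P⁻¹.
Then Q⁵ = P·diag(−243, 1)·P⁻¹ = [[486, 3], [243, 2]] · [[−2, 3], [−1, 2]] = [[−975, 1464], [−488, 733]].

[[−975, 1464], [−488, 733]]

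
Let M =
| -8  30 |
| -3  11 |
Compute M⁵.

[[-278, 930], [-93, 311]]

tr M = 3 and det M = 2, so the characteristic polynomial is λ² − (3)λ + (2) with roots 1 and 2.
Eigenvectors give P = [[10, 3], [3, 1]] with P⁻¹ = [[1, -3], [-3, 10]], and M = P·diag(1, 2)·P⁻¹.
Then M⁵ = P·diag(1, 32)·P⁻¹ = [[10, 96], [3, 32]] · [[1, -3], [-3, 10]] = [[-278, 930], [-93, 311]].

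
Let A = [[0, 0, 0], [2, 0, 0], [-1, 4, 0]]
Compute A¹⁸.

[[0, 0, 0], [0, 0, 0], [0, 0, 0]]

A is strictly triangular, hence nilpotent: A³ = 0, so A¹⁸ = 0.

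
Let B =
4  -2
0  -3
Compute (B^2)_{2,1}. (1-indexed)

0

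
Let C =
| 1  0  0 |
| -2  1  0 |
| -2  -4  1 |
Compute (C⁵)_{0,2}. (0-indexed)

C = I + N where N = [[0, 0, 0], [-2, 0, 0], [-2, -4, 0]] is strictly lower-triangular, so N³ = 0.
(I + N)⁵ = I + 5·N + 10·N² = [[1, 0, 0], [-10, 1, 0], [70, -20, 1]].

0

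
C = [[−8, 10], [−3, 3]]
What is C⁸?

[[38086, −63050], [18915, −31269]]

tr C = −5 and det C = 6, so the characteristic polynomial is λ² − (−5)λ + (6) with roots −3 and −2.
Eigenvectors give P = [[−2, 5], [−1, 3]] with P⁻¹ = [[−3, 5], [−1, 2]], and C = P·diag(−3, −2)·P⁻¹.
Then C⁸ = P·diag(6561, 256)·P⁻¹ = [[−13122, 1280], [−6561, 768]] · [[−3, 5], [−1, 2]] = [[38086, −63050], [18915, −31269]].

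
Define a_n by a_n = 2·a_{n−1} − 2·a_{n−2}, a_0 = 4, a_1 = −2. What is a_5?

8

With companion matrix Q = [[2, −2], [1, 0]], [a_n, a_{n−1}]ᵀ = Q·[a_{n−1}, a_{n−2}]ᵀ, so [a_5, a_4]ᵀ = Q⁴·[a_1, a_0]ᵀ.
Q⁴ = [[−4, 0], [0, −4]], giving [a_5, a_4]ᵀ = [[8], [−16]].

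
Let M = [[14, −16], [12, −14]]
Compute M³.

[[56, −64], [48, −56]]

tr M = 0 and det M = −4, so the characteristic polynomial is λ² − (0)λ + (−4) with roots 2 and −2.
Eigenvectors give P = [[−4, 1], [−3, 1]] with P⁻¹ = [[−1, 1], [−3, 4]], and M = P·diag(2, −2)·P⁻¹.
Then M³ = P·diag(8, −8)·P⁻¹ = [[−32, −8], [−24, −8]] · [[−1, 1], [−3, 4]] = [[56, −64], [48, −56]].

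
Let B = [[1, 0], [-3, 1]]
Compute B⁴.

[[1, 0], [-12, 1]]

B = I + N where N = [[0, 0], [-3, 0]] is strictly lower-triangular, so N² = 0.
(I + N)⁴ = I + 4·N = [[1, 0], [-12, 1]].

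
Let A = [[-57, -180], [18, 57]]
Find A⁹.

tr A = 0 and det A = -9, so the characteristic polynomial is λ² − (0)λ + (-9) with roots 3 and -3.
Eigenvectors give P = [[-3, 10], [1, -3]] with P⁻¹ = [[3, 10], [1, 3]], and A = P·diag(3, -3)·P⁻¹.
Then A⁹ = P·diag(19683, -19683)·P⁻¹ = [[-59049, -196830], [19683, 59049]] · [[3, 10], [1, 3]] = [[-373977, -1180980], [118098, 373977]].

[[-373977, -1180980], [118098, 373977]]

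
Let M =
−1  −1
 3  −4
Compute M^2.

[[−2, 5], [−15, 13]]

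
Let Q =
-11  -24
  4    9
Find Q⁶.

tr Q = -2 and det Q = -3, so the characteristic polynomial is λ² − (-2)λ + (-3) with roots 1 and -3.
Eigenvectors give P = [[-2, 3], [1, -1]] with P⁻¹ = [[1, 3], [1, 2]], and Q = P·diag(1, -3)·P⁻¹.
Then Q⁶ = P·diag(1, 729)·P⁻¹ = [[-2, 2187], [1, -729]] · [[1, 3], [1, 2]] = [[2185, 4368], [-728, -1455]].

[[2185, 4368], [-728, -1455]]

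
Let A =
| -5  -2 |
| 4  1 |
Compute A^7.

[[-4373, -2186], [4372, 2185]]

tr A = -4 and det A = 3, so the characteristic polynomial is λ² − (-4)λ + (3) with roots -3 and -1.
Eigenvectors give P = [[-1, -1], [1, 2]] with P⁻¹ = [[-2, -1], [1, 1]], and A = P·diag(-3, -1)·P⁻¹.
Then A^7 = P·diag(-2187, -1)·P⁻¹ = [[2187, 1], [-2187, -2]] · [[-2, -1], [1, 1]] = [[-4373, -2186], [4372, 2185]].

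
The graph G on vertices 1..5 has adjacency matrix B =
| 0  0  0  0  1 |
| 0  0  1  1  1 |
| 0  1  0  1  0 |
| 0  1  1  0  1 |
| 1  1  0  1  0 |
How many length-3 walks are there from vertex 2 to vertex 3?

The number of length-3 walks from vertex 2 to vertex 3 is entry (2,3) of B³, where B is the adjacency matrix.
B² = [[1, 1, 0, 1, 0], [1, 3, 1, 2, 1], [0, 1, 2, 1, 2], [1, 2, 1, 3, 1], [0, 1, 2, 1, 3]]
B³ = [[0, 1, 2, 1, 3], [1, 4, 5, 5, 6], [2, 5, 2, 5, 2], [1, 5, 5, 4, 6], [3, 6, 2, 6, 2]]

5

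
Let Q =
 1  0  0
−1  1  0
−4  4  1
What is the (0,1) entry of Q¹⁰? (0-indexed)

0

Q = I + N where N = [[0, 0, 0], [−1, 0, 0], [−4, 4, 0]] is strictly lower-triangular, so N³ = 0.
(I + N)¹⁰ = I + 10·N + 45·N² = [[1, 0, 0], [−10, 1, 0], [−220, 40, 1]].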